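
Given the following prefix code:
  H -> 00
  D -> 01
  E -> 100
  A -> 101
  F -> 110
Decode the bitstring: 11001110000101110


Decoding step by step:
Bits 110 -> F
Bits 01 -> D
Bits 110 -> F
Bits 00 -> H
Bits 01 -> D
Bits 01 -> D
Bits 110 -> F


Decoded message: FDFHDDF


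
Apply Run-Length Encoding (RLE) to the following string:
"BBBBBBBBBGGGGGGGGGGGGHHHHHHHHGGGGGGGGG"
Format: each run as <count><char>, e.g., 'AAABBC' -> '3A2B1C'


Scanning runs left to right:
  i=0: run of 'B' x 9 -> '9B'
  i=9: run of 'G' x 12 -> '12G'
  i=21: run of 'H' x 8 -> '8H'
  i=29: run of 'G' x 9 -> '9G'

RLE = 9B12G8H9G


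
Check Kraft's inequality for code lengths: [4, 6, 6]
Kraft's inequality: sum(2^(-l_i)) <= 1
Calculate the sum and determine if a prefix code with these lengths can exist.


Sum = 2^(-4) + 2^(-6) + 2^(-6)
    = 0.0625 + 0.015625 + 0.015625
    = 6/64 = 0.09375
Since 0.09375 <= 1, Kraft's inequality IS satisfied.
A prefix code with these lengths CAN exist.

Kraft sum = 0.09375. Satisfied.


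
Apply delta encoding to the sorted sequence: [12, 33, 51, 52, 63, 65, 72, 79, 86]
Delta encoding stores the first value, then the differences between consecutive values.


First value: 12
Deltas:
  33 - 12 = 21
  51 - 33 = 18
  52 - 51 = 1
  63 - 52 = 11
  65 - 63 = 2
  72 - 65 = 7
  79 - 72 = 7
  86 - 79 = 7


Delta encoded: [12, 21, 18, 1, 11, 2, 7, 7, 7]


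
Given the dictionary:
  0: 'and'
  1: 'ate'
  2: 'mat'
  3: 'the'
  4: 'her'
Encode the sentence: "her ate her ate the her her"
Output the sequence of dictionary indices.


Look up each word in the dictionary:
  'her' -> 4
  'ate' -> 1
  'her' -> 4
  'ate' -> 1
  'the' -> 3
  'her' -> 4
  'her' -> 4

Encoded: [4, 1, 4, 1, 3, 4, 4]


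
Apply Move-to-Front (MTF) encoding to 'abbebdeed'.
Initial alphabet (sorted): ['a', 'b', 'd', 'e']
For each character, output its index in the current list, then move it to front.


MTF encoding:
'a': index 0 in ['a', 'b', 'd', 'e'] -> ['a', 'b', 'd', 'e']
'b': index 1 in ['a', 'b', 'd', 'e'] -> ['b', 'a', 'd', 'e']
'b': index 0 in ['b', 'a', 'd', 'e'] -> ['b', 'a', 'd', 'e']
'e': index 3 in ['b', 'a', 'd', 'e'] -> ['e', 'b', 'a', 'd']
'b': index 1 in ['e', 'b', 'a', 'd'] -> ['b', 'e', 'a', 'd']
'd': index 3 in ['b', 'e', 'a', 'd'] -> ['d', 'b', 'e', 'a']
'e': index 2 in ['d', 'b', 'e', 'a'] -> ['e', 'd', 'b', 'a']
'e': index 0 in ['e', 'd', 'b', 'a'] -> ['e', 'd', 'b', 'a']
'd': index 1 in ['e', 'd', 'b', 'a'] -> ['d', 'e', 'b', 'a']


Output: [0, 1, 0, 3, 1, 3, 2, 0, 1]


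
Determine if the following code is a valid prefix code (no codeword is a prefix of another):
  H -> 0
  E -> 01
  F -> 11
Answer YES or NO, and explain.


Checking each pair (does one codeword prefix another?):
  H='0' vs E='01': prefix -- VIOLATION

NO -- this is NOT a valid prefix code. H (0) is a prefix of E (01).


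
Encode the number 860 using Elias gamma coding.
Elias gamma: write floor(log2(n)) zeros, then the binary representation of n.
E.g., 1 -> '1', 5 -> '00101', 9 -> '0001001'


num_bits = floor(log2(860)) + 1 = 10
leading_zeros = num_bits - 1 = 9
binary(860) = 1101011100

Elias gamma(860) = '000000000' + '1101011100' = 0000000001101011100 (19 bits)


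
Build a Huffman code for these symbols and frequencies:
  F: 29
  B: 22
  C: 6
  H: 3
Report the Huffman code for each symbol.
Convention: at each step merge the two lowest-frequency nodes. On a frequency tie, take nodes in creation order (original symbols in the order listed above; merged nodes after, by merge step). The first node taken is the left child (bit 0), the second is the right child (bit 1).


Huffman tree construction:
Step 1: Merge H(3) + C(6) = 9
Step 2: Merge (H+C)(9) + B(22) = 31
Step 3: Merge F(29) + ((H+C)+B)(31) = 60
Read each symbol's code off the tree from the root (left child = 0, right child = 1).

Codes:
  F: 0 (length 1)
  B: 11 (length 2)
  C: 101 (length 3)
  H: 100 (length 3)
Average code length: 100/60 = 1.6667 bits/symbol


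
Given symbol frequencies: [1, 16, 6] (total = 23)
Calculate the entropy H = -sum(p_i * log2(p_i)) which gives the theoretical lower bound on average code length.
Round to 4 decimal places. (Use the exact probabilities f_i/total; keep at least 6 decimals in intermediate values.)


Per-symbol terms -p_i * log2(p_i) with p_i = f_i/23:
  p = 1/23 = 0.043478: log2(p) = -4.523562, -p*log2(p) = 0.196677
  p = 16/23 = 0.695652: log2(p) = -0.523562, -p*log2(p) = 0.364217
  p = 6/23 = 0.260870: log2(p) = -1.938599, -p*log2(p) = 0.505722
H = 0.196677 + 0.364217 + 0.505722 = 1.066616

H = 1.0666 bits/symbol


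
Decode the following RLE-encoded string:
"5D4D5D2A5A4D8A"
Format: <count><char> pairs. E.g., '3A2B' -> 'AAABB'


Expanding each <count><char> pair:
  5D -> 'DDDDD'
  4D -> 'DDDD'
  5D -> 'DDDDD'
  2A -> 'AA'
  5A -> 'AAAAA'
  4D -> 'DDDD'
  8A -> 'AAAAAAAA'

Decoded = DDDDDDDDDDDDDDAAAAAAADDDDAAAAAAAA


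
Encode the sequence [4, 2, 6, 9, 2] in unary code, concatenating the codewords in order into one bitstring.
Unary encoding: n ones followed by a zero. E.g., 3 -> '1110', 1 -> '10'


Encode each number as n ones followed by a terminating 0:
  4 -> 11110 (5 bits)
  2 -> 110 (3 bits)
  6 -> 1111110 (7 bits)
  9 -> 1111111110 (10 bits)
  2 -> 110 (3 bits)
Total length = 5 + 3 + 7 + 10 + 3 = 28 bits.

Unary([4, 2, 6, 9, 2]) = 1111011011111101111111110110 (28 bits)


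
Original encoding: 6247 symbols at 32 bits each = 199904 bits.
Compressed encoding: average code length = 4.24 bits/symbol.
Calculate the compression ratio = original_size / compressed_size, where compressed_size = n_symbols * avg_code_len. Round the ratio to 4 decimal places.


original_size = n_symbols * orig_bits = 6247 * 32 = 199904 bits
compressed_size = n_symbols * avg_code_len = 6247 * 4.24 = 26487.28 bits
ratio = original_size / compressed_size = 199904 / 26487.28 = 7.5472

Compression ratio = 7.5472


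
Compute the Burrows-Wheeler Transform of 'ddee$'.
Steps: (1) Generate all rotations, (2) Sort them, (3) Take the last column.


Rotations (sorted):
  0: $ddee -> last char: e
  1: ddee$ -> last char: $
  2: dee$d -> last char: d
  3: e$dde -> last char: e
  4: ee$dd -> last char: d


BWT = e$ded


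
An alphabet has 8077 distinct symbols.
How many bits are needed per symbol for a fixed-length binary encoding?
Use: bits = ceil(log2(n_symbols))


log2(8077) = 12.9796
Bracket: 2^12 = 4096 < 8077 <= 2^13 = 8192
So ceil(log2(8077)) = 13

bits = ceil(log2(8077)) = ceil(12.9796) = 13 bits


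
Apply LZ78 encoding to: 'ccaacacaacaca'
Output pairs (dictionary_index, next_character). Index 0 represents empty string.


LZ78 encoding steps:
Dictionary: {0: ''}
Step 1: w='' (idx 0), next='c' -> output (0, 'c'), add 'c' as idx 1
Step 2: w='c' (idx 1), next='a' -> output (1, 'a'), add 'ca' as idx 2
Step 3: w='' (idx 0), next='a' -> output (0, 'a'), add 'a' as idx 3
Step 4: w='ca' (idx 2), next='c' -> output (2, 'c'), add 'cac' as idx 4
Step 5: w='a' (idx 3), next='a' -> output (3, 'a'), add 'aa' as idx 5
Step 6: w='cac' (idx 4), next='a' -> output (4, 'a'), add 'caca' as idx 6


Encoded: [(0, 'c'), (1, 'a'), (0, 'a'), (2, 'c'), (3, 'a'), (4, 'a')]


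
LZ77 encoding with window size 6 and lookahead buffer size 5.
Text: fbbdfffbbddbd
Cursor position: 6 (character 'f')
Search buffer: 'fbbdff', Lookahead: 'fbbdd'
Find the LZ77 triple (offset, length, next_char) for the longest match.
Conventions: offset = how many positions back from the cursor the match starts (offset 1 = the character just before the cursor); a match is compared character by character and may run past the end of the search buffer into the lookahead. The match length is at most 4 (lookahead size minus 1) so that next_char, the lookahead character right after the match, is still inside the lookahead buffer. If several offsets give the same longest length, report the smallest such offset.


Try each offset into the search buffer:
  offset=1 (pos 5, char 'f'): match length 1
  offset=2 (pos 4, char 'f'): match length 1
  offset=3 (pos 3, char 'd'): match length 0
  offset=4 (pos 2, char 'b'): match length 0
  offset=5 (pos 1, char 'b'): match length 0
  offset=6 (pos 0, char 'f'): match length 4
Longest match has length 4 at offset 6.
next_char = character at position 6 + 4 = 10 -> 'd'

Best match: offset=6, length=4 (matching 'fbbd' starting at position 0)
LZ77 triple: (6, 4, 'd')


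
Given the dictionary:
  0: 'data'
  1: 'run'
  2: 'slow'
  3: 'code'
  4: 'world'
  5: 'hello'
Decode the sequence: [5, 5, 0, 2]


Look up each index in the dictionary:
  5 -> 'hello'
  5 -> 'hello'
  0 -> 'data'
  2 -> 'slow'

Decoded: "hello hello data slow"


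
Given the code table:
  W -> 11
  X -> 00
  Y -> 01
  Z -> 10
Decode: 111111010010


Decoding:
11 -> W
11 -> W
11 -> W
01 -> Y
00 -> X
10 -> Z


Result: WWWYXZ


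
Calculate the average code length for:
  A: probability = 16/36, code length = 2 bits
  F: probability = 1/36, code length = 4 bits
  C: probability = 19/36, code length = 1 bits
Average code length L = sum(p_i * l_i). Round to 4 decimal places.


Weighted contributions p_i * l_i:
  A: (16/36) * 2 = 32/36
  F: (1/36) * 4 = 4/36
  C: (19/36) * 1 = 19/36
Sum = (32 + 4 + 19)/36 = 55/36

L = 55/36 = 1.5278 bits/symbol


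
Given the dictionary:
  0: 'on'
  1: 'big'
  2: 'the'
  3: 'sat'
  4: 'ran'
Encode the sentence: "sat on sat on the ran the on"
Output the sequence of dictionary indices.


Look up each word in the dictionary:
  'sat' -> 3
  'on' -> 0
  'sat' -> 3
  'on' -> 0
  'the' -> 2
  'ran' -> 4
  'the' -> 2
  'on' -> 0

Encoded: [3, 0, 3, 0, 2, 4, 2, 0]


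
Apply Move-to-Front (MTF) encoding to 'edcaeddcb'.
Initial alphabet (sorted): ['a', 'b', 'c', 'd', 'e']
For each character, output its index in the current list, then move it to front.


MTF encoding:
'e': index 4 in ['a', 'b', 'c', 'd', 'e'] -> ['e', 'a', 'b', 'c', 'd']
'd': index 4 in ['e', 'a', 'b', 'c', 'd'] -> ['d', 'e', 'a', 'b', 'c']
'c': index 4 in ['d', 'e', 'a', 'b', 'c'] -> ['c', 'd', 'e', 'a', 'b']
'a': index 3 in ['c', 'd', 'e', 'a', 'b'] -> ['a', 'c', 'd', 'e', 'b']
'e': index 3 in ['a', 'c', 'd', 'e', 'b'] -> ['e', 'a', 'c', 'd', 'b']
'd': index 3 in ['e', 'a', 'c', 'd', 'b'] -> ['d', 'e', 'a', 'c', 'b']
'd': index 0 in ['d', 'e', 'a', 'c', 'b'] -> ['d', 'e', 'a', 'c', 'b']
'c': index 3 in ['d', 'e', 'a', 'c', 'b'] -> ['c', 'd', 'e', 'a', 'b']
'b': index 4 in ['c', 'd', 'e', 'a', 'b'] -> ['b', 'c', 'd', 'e', 'a']


Output: [4, 4, 4, 3, 3, 3, 0, 3, 4]


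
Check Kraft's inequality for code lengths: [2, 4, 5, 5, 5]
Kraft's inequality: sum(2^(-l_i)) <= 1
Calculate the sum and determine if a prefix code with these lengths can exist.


Sum = 2^(-2) + 2^(-4) + 2^(-5) + 2^(-5) + 2^(-5)
    = 0.25 + 0.0625 + 0.03125 + 0.03125 + 0.03125
    = 13/32 = 0.40625
Since 0.40625 <= 1, Kraft's inequality IS satisfied.
A prefix code with these lengths CAN exist.

Kraft sum = 0.40625. Satisfied.


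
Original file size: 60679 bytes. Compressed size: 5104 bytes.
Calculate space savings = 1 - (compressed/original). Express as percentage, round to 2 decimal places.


ratio = compressed/original = 5104/60679 = 0.084115
savings = 1 - ratio = 1 - 0.084115 = 0.915885
as a percentage: 0.915885 * 100 = 91.59%

Space savings = 1 - 5104/60679 = 91.59%


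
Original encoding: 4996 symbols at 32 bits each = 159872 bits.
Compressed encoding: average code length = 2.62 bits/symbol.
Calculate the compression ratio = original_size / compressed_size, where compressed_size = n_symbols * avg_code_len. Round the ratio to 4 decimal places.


original_size = n_symbols * orig_bits = 4996 * 32 = 159872 bits
compressed_size = n_symbols * avg_code_len = 4996 * 2.62 = 13089.52 bits
ratio = original_size / compressed_size = 159872 / 13089.52 = 12.2137

Compression ratio = 12.2137


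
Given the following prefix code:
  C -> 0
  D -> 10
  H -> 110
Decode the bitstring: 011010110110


Decoding step by step:
Bits 0 -> C
Bits 110 -> H
Bits 10 -> D
Bits 110 -> H
Bits 110 -> H


Decoded message: CHDHH


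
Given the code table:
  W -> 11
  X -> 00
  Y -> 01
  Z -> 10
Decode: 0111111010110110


Decoding:
01 -> Y
11 -> W
11 -> W
10 -> Z
10 -> Z
11 -> W
01 -> Y
10 -> Z


Result: YWWZZWYZ


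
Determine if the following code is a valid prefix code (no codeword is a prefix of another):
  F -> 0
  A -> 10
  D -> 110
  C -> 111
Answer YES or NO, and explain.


Checking each pair (does one codeword prefix another?):
  F='0' vs A='10': no prefix
  F='0' vs D='110': no prefix
  F='0' vs C='111': no prefix
  A='10' vs F='0': no prefix
  A='10' vs D='110': no prefix
  A='10' vs C='111': no prefix
  D='110' vs F='0': no prefix
  D='110' vs A='10': no prefix
  D='110' vs C='111': no prefix
  C='111' vs F='0': no prefix
  C='111' vs A='10': no prefix
  C='111' vs D='110': no prefix
No violation found over all pairs.

YES -- this is a valid prefix code. No codeword is a prefix of any other codeword.


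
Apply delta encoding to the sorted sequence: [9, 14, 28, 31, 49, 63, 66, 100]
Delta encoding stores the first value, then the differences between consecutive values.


First value: 9
Deltas:
  14 - 9 = 5
  28 - 14 = 14
  31 - 28 = 3
  49 - 31 = 18
  63 - 49 = 14
  66 - 63 = 3
  100 - 66 = 34


Delta encoded: [9, 5, 14, 3, 18, 14, 3, 34]


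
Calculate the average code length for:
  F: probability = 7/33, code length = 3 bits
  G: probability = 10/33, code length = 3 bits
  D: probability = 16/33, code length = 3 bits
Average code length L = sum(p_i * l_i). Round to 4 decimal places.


Weighted contributions p_i * l_i:
  F: (7/33) * 3 = 21/33
  G: (10/33) * 3 = 30/33
  D: (16/33) * 3 = 48/33
Sum = (21 + 30 + 48)/33 = 99/33

L = 99/33 = 3.0000 bits/symbol


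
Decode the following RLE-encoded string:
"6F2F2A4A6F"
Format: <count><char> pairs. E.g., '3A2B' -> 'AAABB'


Expanding each <count><char> pair:
  6F -> 'FFFFFF'
  2F -> 'FF'
  2A -> 'AA'
  4A -> 'AAAA'
  6F -> 'FFFFFF'

Decoded = FFFFFFFFAAAAAAFFFFFF


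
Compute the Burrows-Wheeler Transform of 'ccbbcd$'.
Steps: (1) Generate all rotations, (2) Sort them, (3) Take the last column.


Rotations (sorted):
  0: $ccbbcd -> last char: d
  1: bbcd$cc -> last char: c
  2: bcd$ccb -> last char: b
  3: cbbcd$c -> last char: c
  4: ccbbcd$ -> last char: $
  5: cd$ccbb -> last char: b
  6: d$ccbbc -> last char: c


BWT = dcbc$bc


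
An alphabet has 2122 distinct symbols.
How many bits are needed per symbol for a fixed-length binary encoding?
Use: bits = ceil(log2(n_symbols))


log2(2122) = 11.0512
Bracket: 2^11 = 2048 < 2122 <= 2^12 = 4096
So ceil(log2(2122)) = 12

bits = ceil(log2(2122)) = ceil(11.0512) = 12 bits


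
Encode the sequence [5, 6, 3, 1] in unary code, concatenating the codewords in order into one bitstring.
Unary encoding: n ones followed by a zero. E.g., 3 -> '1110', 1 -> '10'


Encode each number as n ones followed by a terminating 0:
  5 -> 111110 (6 bits)
  6 -> 1111110 (7 bits)
  3 -> 1110 (4 bits)
  1 -> 10 (2 bits)
Total length = 6 + 7 + 4 + 2 = 19 bits.

Unary([5, 6, 3, 1]) = 1111101111110111010 (19 bits)


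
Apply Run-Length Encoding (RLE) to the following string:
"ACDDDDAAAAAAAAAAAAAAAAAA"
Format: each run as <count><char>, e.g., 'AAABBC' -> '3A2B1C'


Scanning runs left to right:
  i=0: run of 'A' x 1 -> '1A'
  i=1: run of 'C' x 1 -> '1C'
  i=2: run of 'D' x 4 -> '4D'
  i=6: run of 'A' x 18 -> '18A'

RLE = 1A1C4D18A


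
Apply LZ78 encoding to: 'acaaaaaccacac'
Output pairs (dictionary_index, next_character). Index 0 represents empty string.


LZ78 encoding steps:
Dictionary: {0: ''}
Step 1: w='' (idx 0), next='a' -> output (0, 'a'), add 'a' as idx 1
Step 2: w='' (idx 0), next='c' -> output (0, 'c'), add 'c' as idx 2
Step 3: w='a' (idx 1), next='a' -> output (1, 'a'), add 'aa' as idx 3
Step 4: w='aa' (idx 3), next='a' -> output (3, 'a'), add 'aaa' as idx 4
Step 5: w='c' (idx 2), next='c' -> output (2, 'c'), add 'cc' as idx 5
Step 6: w='a' (idx 1), next='c' -> output (1, 'c'), add 'ac' as idx 6
Step 7: w='ac' (idx 6), end of input -> output (6, '')


Encoded: [(0, 'a'), (0, 'c'), (1, 'a'), (3, 'a'), (2, 'c'), (1, 'c'), (6, '')]


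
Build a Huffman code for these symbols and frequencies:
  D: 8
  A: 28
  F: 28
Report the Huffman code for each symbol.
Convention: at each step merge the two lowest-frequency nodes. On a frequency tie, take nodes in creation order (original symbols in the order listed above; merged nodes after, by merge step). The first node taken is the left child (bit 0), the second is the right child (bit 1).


Huffman tree construction:
Step 1: Merge D(8) + A(28) = 36
Step 2: Merge F(28) + (D+A)(36) = 64
Read each symbol's code off the tree from the root (left child = 0, right child = 1).

Codes:
  D: 10 (length 2)
  A: 11 (length 2)
  F: 0 (length 1)
Average code length: 100/64 = 1.5625 bits/symbol


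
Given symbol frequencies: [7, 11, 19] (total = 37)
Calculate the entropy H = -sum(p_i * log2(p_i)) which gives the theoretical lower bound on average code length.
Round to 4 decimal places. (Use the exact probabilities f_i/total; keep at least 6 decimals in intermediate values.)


Per-symbol terms -p_i * log2(p_i) with p_i = f_i/37:
  p = 7/37 = 0.189189: log2(p) = -2.402098, -p*log2(p) = 0.454451
  p = 11/37 = 0.297297: log2(p) = -1.750022, -p*log2(p) = 0.520277
  p = 19/37 = 0.513514: log2(p) = -0.961526, -p*log2(p) = 0.493757
H = 0.454451 + 0.520277 + 0.493757 = 1.468485

H = 1.4685 bits/symbol


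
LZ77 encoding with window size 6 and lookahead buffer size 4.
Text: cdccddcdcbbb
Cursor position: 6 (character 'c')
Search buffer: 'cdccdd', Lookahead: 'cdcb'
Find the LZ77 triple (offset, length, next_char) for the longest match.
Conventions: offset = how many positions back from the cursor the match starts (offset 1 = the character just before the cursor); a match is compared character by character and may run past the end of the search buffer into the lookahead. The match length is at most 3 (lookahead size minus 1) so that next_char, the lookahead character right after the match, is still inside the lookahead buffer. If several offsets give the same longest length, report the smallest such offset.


Try each offset into the search buffer:
  offset=1 (pos 5, char 'd'): match length 0
  offset=2 (pos 4, char 'd'): match length 0
  offset=3 (pos 3, char 'c'): match length 2
  offset=4 (pos 2, char 'c'): match length 1
  offset=5 (pos 1, char 'd'): match length 0
  offset=6 (pos 0, char 'c'): match length 3
Longest match has length 3 at offset 6.
next_char = character at position 6 + 3 = 9 -> 'b'

Best match: offset=6, length=3 (matching 'cdc' starting at position 0)
LZ77 triple: (6, 3, 'b')


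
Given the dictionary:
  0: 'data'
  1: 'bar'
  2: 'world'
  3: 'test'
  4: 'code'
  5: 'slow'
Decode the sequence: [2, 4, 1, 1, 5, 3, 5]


Look up each index in the dictionary:
  2 -> 'world'
  4 -> 'code'
  1 -> 'bar'
  1 -> 'bar'
  5 -> 'slow'
  3 -> 'test'
  5 -> 'slow'

Decoded: "world code bar bar slow test slow"


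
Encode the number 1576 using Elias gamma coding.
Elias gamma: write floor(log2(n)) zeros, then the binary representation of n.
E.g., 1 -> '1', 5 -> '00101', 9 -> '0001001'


num_bits = floor(log2(1576)) + 1 = 11
leading_zeros = num_bits - 1 = 10
binary(1576) = 11000101000

Elias gamma(1576) = '0000000000' + '11000101000' = 000000000011000101000 (21 bits)


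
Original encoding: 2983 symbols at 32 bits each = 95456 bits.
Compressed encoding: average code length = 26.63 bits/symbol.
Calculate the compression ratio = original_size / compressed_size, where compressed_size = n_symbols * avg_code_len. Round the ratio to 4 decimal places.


original_size = n_symbols * orig_bits = 2983 * 32 = 95456 bits
compressed_size = n_symbols * avg_code_len = 2983 * 26.63 = 79437.29 bits
ratio = original_size / compressed_size = 95456 / 79437.29 = 1.2017

Compression ratio = 1.2017


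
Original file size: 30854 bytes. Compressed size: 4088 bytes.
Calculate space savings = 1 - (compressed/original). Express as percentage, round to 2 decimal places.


ratio = compressed/original = 4088/30854 = 0.132495
savings = 1 - ratio = 1 - 0.132495 = 0.867505
as a percentage: 0.867505 * 100 = 86.75%

Space savings = 1 - 4088/30854 = 86.75%


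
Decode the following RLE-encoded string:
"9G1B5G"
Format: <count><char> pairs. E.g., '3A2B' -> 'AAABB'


Expanding each <count><char> pair:
  9G -> 'GGGGGGGGG'
  1B -> 'B'
  5G -> 'GGGGG'

Decoded = GGGGGGGGGBGGGGG


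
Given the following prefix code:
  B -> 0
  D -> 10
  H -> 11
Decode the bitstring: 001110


Decoding step by step:
Bits 0 -> B
Bits 0 -> B
Bits 11 -> H
Bits 10 -> D


Decoded message: BBHD


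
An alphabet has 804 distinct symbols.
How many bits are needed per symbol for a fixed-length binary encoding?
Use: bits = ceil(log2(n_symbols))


log2(804) = 9.6511
Bracket: 2^9 = 512 < 804 <= 2^10 = 1024
So ceil(log2(804)) = 10

bits = ceil(log2(804)) = ceil(9.6511) = 10 bits


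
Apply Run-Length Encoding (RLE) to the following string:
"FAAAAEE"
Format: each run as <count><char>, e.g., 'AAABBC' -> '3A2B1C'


Scanning runs left to right:
  i=0: run of 'F' x 1 -> '1F'
  i=1: run of 'A' x 4 -> '4A'
  i=5: run of 'E' x 2 -> '2E'

RLE = 1F4A2E


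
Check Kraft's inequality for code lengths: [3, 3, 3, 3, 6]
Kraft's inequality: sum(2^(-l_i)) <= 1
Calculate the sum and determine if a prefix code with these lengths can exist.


Sum = 2^(-3) + 2^(-3) + 2^(-3) + 2^(-3) + 2^(-6)
    = 0.125 + 0.125 + 0.125 + 0.125 + 0.015625
    = 33/64 = 0.515625
Since 0.515625 <= 1, Kraft's inequality IS satisfied.
A prefix code with these lengths CAN exist.

Kraft sum = 0.515625. Satisfied.


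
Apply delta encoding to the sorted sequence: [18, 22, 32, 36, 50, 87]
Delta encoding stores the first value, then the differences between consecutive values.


First value: 18
Deltas:
  22 - 18 = 4
  32 - 22 = 10
  36 - 32 = 4
  50 - 36 = 14
  87 - 50 = 37


Delta encoded: [18, 4, 10, 4, 14, 37]


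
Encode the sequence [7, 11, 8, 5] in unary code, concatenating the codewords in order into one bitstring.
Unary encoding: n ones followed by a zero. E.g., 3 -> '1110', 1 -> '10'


Encode each number as n ones followed by a terminating 0:
  7 -> 11111110 (8 bits)
  11 -> 111111111110 (12 bits)
  8 -> 111111110 (9 bits)
  5 -> 111110 (6 bits)
Total length = 8 + 12 + 9 + 6 = 35 bits.

Unary([7, 11, 8, 5]) = 11111110111111111110111111110111110 (35 bits)


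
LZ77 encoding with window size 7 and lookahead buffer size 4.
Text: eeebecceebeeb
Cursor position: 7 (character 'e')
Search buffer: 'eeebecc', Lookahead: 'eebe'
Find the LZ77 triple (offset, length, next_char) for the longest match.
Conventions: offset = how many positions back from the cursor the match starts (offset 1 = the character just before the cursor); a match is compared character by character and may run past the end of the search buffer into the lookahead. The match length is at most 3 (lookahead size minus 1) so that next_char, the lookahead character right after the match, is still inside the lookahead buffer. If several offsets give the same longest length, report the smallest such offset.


Try each offset into the search buffer:
  offset=1 (pos 6, char 'c'): match length 0
  offset=2 (pos 5, char 'c'): match length 0
  offset=3 (pos 4, char 'e'): match length 1
  offset=4 (pos 3, char 'b'): match length 0
  offset=5 (pos 2, char 'e'): match length 1
  offset=6 (pos 1, char 'e'): match length 3
  offset=7 (pos 0, char 'e'): match length 2
Longest match has length 3 at offset 6.
next_char = character at position 7 + 3 = 10 -> 'e'

Best match: offset=6, length=3 (matching 'eeb' starting at position 1)
LZ77 triple: (6, 3, 'e')


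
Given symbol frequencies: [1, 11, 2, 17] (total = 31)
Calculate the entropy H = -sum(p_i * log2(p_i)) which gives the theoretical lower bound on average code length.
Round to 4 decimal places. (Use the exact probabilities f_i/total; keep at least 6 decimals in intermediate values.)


Per-symbol terms -p_i * log2(p_i) with p_i = f_i/31:
  p = 1/31 = 0.032258: log2(p) = -4.954196, -p*log2(p) = 0.159813
  p = 11/31 = 0.354839: log2(p) = -1.494765, -p*log2(p) = 0.530400
  p = 2/31 = 0.064516: log2(p) = -3.954196, -p*log2(p) = 0.255109
  p = 17/31 = 0.548387: log2(p) = -0.866733, -p*log2(p) = 0.475305
H = 0.159813 + 0.530400 + 0.255109 + 0.475305 = 1.420627

H = 1.4206 bits/symbol


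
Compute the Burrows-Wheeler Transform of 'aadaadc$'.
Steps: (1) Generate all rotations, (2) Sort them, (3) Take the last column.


Rotations (sorted):
  0: $aadaadc -> last char: c
  1: aadaadc$ -> last char: $
  2: aadc$aad -> last char: d
  3: adaadc$a -> last char: a
  4: adc$aada -> last char: a
  5: c$aadaad -> last char: d
  6: daadc$aa -> last char: a
  7: dc$aadaa -> last char: a


BWT = c$daadaa


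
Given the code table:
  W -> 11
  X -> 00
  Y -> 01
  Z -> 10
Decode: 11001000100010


Decoding:
11 -> W
00 -> X
10 -> Z
00 -> X
10 -> Z
00 -> X
10 -> Z


Result: WXZXZXZ


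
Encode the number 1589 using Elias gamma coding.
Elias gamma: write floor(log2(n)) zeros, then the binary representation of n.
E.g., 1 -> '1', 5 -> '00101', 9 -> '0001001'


num_bits = floor(log2(1589)) + 1 = 11
leading_zeros = num_bits - 1 = 10
binary(1589) = 11000110101

Elias gamma(1589) = '0000000000' + '11000110101' = 000000000011000110101 (21 bits)


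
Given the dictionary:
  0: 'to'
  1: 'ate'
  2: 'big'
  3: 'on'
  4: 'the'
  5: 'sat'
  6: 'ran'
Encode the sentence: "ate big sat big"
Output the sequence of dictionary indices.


Look up each word in the dictionary:
  'ate' -> 1
  'big' -> 2
  'sat' -> 5
  'big' -> 2

Encoded: [1, 2, 5, 2]


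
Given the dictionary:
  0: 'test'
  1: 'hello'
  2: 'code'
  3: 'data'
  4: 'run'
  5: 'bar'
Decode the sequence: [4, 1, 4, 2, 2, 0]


Look up each index in the dictionary:
  4 -> 'run'
  1 -> 'hello'
  4 -> 'run'
  2 -> 'code'
  2 -> 'code'
  0 -> 'test'

Decoded: "run hello run code code test"


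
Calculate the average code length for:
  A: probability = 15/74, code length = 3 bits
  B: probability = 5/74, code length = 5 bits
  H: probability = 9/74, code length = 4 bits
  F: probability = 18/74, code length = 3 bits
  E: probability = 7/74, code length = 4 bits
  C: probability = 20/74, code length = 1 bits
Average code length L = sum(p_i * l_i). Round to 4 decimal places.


Weighted contributions p_i * l_i:
  A: (15/74) * 3 = 45/74
  B: (5/74) * 5 = 25/74
  H: (9/74) * 4 = 36/74
  F: (18/74) * 3 = 54/74
  E: (7/74) * 4 = 28/74
  C: (20/74) * 1 = 20/74
Sum = (45 + 25 + 36 + 54 + 28 + 20)/74 = 208/74

L = 208/74 = 2.8108 bits/symbol


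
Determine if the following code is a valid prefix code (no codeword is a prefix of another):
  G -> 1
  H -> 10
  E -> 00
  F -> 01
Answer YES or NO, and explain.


Checking each pair (does one codeword prefix another?):
  G='1' vs H='10': prefix -- VIOLATION

NO -- this is NOT a valid prefix code. G (1) is a prefix of H (10).


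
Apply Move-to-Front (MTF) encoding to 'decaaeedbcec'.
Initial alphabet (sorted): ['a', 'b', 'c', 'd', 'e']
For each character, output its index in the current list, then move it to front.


MTF encoding:
'd': index 3 in ['a', 'b', 'c', 'd', 'e'] -> ['d', 'a', 'b', 'c', 'e']
'e': index 4 in ['d', 'a', 'b', 'c', 'e'] -> ['e', 'd', 'a', 'b', 'c']
'c': index 4 in ['e', 'd', 'a', 'b', 'c'] -> ['c', 'e', 'd', 'a', 'b']
'a': index 3 in ['c', 'e', 'd', 'a', 'b'] -> ['a', 'c', 'e', 'd', 'b']
'a': index 0 in ['a', 'c', 'e', 'd', 'b'] -> ['a', 'c', 'e', 'd', 'b']
'e': index 2 in ['a', 'c', 'e', 'd', 'b'] -> ['e', 'a', 'c', 'd', 'b']
'e': index 0 in ['e', 'a', 'c', 'd', 'b'] -> ['e', 'a', 'c', 'd', 'b']
'd': index 3 in ['e', 'a', 'c', 'd', 'b'] -> ['d', 'e', 'a', 'c', 'b']
'b': index 4 in ['d', 'e', 'a', 'c', 'b'] -> ['b', 'd', 'e', 'a', 'c']
'c': index 4 in ['b', 'd', 'e', 'a', 'c'] -> ['c', 'b', 'd', 'e', 'a']
'e': index 3 in ['c', 'b', 'd', 'e', 'a'] -> ['e', 'c', 'b', 'd', 'a']
'c': index 1 in ['e', 'c', 'b', 'd', 'a'] -> ['c', 'e', 'b', 'd', 'a']


Output: [3, 4, 4, 3, 0, 2, 0, 3, 4, 4, 3, 1]


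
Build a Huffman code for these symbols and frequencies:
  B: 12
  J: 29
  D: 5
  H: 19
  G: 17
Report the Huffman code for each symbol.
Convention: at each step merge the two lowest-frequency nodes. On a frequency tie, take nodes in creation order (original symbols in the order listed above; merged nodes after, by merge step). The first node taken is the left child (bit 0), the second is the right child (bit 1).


Huffman tree construction:
Step 1: Merge D(5) + B(12) = 17
Step 2: Merge G(17) + (D+B)(17) = 34
Step 3: Merge H(19) + J(29) = 48
Step 4: Merge (G+(D+B))(34) + (H+J)(48) = 82
Read each symbol's code off the tree from the root (left child = 0, right child = 1).

Codes:
  B: 011 (length 3)
  J: 11 (length 2)
  D: 010 (length 3)
  H: 10 (length 2)
  G: 00 (length 2)
Average code length: 181/82 = 2.2073 bits/symbol


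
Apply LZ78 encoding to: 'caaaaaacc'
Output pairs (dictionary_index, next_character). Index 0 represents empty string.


LZ78 encoding steps:
Dictionary: {0: ''}
Step 1: w='' (idx 0), next='c' -> output (0, 'c'), add 'c' as idx 1
Step 2: w='' (idx 0), next='a' -> output (0, 'a'), add 'a' as idx 2
Step 3: w='a' (idx 2), next='a' -> output (2, 'a'), add 'aa' as idx 3
Step 4: w='aa' (idx 3), next='a' -> output (3, 'a'), add 'aaa' as idx 4
Step 5: w='c' (idx 1), next='c' -> output (1, 'c'), add 'cc' as idx 5


Encoded: [(0, 'c'), (0, 'a'), (2, 'a'), (3, 'a'), (1, 'c')]


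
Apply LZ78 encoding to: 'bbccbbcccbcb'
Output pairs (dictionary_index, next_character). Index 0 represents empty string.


LZ78 encoding steps:
Dictionary: {0: ''}
Step 1: w='' (idx 0), next='b' -> output (0, 'b'), add 'b' as idx 1
Step 2: w='b' (idx 1), next='c' -> output (1, 'c'), add 'bc' as idx 2
Step 3: w='' (idx 0), next='c' -> output (0, 'c'), add 'c' as idx 3
Step 4: w='b' (idx 1), next='b' -> output (1, 'b'), add 'bb' as idx 4
Step 5: w='c' (idx 3), next='c' -> output (3, 'c'), add 'cc' as idx 5
Step 6: w='c' (idx 3), next='b' -> output (3, 'b'), add 'cb' as idx 6
Step 7: w='cb' (idx 6), end of input -> output (6, '')


Encoded: [(0, 'b'), (1, 'c'), (0, 'c'), (1, 'b'), (3, 'c'), (3, 'b'), (6, '')]


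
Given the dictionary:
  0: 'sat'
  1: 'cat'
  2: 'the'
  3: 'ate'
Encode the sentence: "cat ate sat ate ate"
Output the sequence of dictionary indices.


Look up each word in the dictionary:
  'cat' -> 1
  'ate' -> 3
  'sat' -> 0
  'ate' -> 3
  'ate' -> 3

Encoded: [1, 3, 0, 3, 3]


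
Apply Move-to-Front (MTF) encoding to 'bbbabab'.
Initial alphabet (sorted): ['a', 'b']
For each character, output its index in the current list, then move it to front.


MTF encoding:
'b': index 1 in ['a', 'b'] -> ['b', 'a']
'b': index 0 in ['b', 'a'] -> ['b', 'a']
'b': index 0 in ['b', 'a'] -> ['b', 'a']
'a': index 1 in ['b', 'a'] -> ['a', 'b']
'b': index 1 in ['a', 'b'] -> ['b', 'a']
'a': index 1 in ['b', 'a'] -> ['a', 'b']
'b': index 1 in ['a', 'b'] -> ['b', 'a']


Output: [1, 0, 0, 1, 1, 1, 1]


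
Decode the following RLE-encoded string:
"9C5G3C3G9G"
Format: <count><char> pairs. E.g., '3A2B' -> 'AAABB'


Expanding each <count><char> pair:
  9C -> 'CCCCCCCCC'
  5G -> 'GGGGG'
  3C -> 'CCC'
  3G -> 'GGG'
  9G -> 'GGGGGGGGG'

Decoded = CCCCCCCCCGGGGGCCCGGGGGGGGGGGG


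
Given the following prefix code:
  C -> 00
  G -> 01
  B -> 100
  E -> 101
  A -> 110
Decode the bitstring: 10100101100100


Decoding step by step:
Bits 101 -> E
Bits 00 -> C
Bits 101 -> E
Bits 100 -> B
Bits 100 -> B


Decoded message: ECEBB


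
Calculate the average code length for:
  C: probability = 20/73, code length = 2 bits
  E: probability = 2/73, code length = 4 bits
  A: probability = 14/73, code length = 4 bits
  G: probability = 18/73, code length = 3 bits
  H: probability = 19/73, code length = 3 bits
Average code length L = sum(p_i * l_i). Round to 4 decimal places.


Weighted contributions p_i * l_i:
  C: (20/73) * 2 = 40/73
  E: (2/73) * 4 = 8/73
  A: (14/73) * 4 = 56/73
  G: (18/73) * 3 = 54/73
  H: (19/73) * 3 = 57/73
Sum = (40 + 8 + 56 + 54 + 57)/73 = 215/73

L = 215/73 = 2.9452 bits/symbol


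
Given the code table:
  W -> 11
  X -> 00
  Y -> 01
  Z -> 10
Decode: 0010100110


Decoding:
00 -> X
10 -> Z
10 -> Z
01 -> Y
10 -> Z


Result: XZZYZ


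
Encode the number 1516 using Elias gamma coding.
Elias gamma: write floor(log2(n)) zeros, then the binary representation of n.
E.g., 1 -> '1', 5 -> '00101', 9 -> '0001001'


num_bits = floor(log2(1516)) + 1 = 11
leading_zeros = num_bits - 1 = 10
binary(1516) = 10111101100

Elias gamma(1516) = '0000000000' + '10111101100' = 000000000010111101100 (21 bits)


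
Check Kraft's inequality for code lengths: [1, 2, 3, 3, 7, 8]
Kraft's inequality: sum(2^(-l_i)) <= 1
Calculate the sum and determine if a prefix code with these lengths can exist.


Sum = 2^(-1) + 2^(-2) + 2^(-3) + 2^(-3) + 2^(-7) + 2^(-8)
    = 0.5 + 0.25 + 0.125 + 0.125 + 0.0078125 + 0.00390625
    = 259/256 = 1.01171875
Since 1.01171875 > 1, Kraft's inequality is NOT satisfied.
A prefix code with these lengths CANNOT exist.

Kraft sum = 1.01171875. Not satisfied.


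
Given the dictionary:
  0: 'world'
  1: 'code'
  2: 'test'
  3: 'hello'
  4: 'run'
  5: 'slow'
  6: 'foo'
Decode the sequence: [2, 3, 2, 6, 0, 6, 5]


Look up each index in the dictionary:
  2 -> 'test'
  3 -> 'hello'
  2 -> 'test'
  6 -> 'foo'
  0 -> 'world'
  6 -> 'foo'
  5 -> 'slow'

Decoded: "test hello test foo world foo slow"


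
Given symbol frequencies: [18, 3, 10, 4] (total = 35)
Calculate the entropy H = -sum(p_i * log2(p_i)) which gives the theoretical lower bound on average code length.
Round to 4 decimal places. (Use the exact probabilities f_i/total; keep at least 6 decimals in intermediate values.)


Per-symbol terms -p_i * log2(p_i) with p_i = f_i/35:
  p = 18/35 = 0.514286: log2(p) = -0.959358, -p*log2(p) = 0.493384
  p = 3/35 = 0.085714: log2(p) = -3.544321, -p*log2(p) = 0.303799
  p = 10/35 = 0.285714: log2(p) = -1.807355, -p*log2(p) = 0.516387
  p = 4/35 = 0.114286: log2(p) = -3.129283, -p*log2(p) = 0.357632
H = 0.493384 + 0.303799 + 0.516387 + 0.357632 = 1.671202

H = 1.6712 bits/symbol


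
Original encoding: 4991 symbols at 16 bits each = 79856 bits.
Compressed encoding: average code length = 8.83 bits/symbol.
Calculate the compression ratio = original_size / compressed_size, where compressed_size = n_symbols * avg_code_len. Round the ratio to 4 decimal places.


original_size = n_symbols * orig_bits = 4991 * 16 = 79856 bits
compressed_size = n_symbols * avg_code_len = 4991 * 8.83 = 44070.53 bits
ratio = original_size / compressed_size = 79856 / 44070.53 = 1.812

Compression ratio = 1.812


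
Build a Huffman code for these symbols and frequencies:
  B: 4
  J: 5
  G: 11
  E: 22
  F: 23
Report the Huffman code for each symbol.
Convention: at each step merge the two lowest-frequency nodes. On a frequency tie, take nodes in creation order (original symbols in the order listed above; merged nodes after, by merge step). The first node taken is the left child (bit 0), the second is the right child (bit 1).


Huffman tree construction:
Step 1: Merge B(4) + J(5) = 9
Step 2: Merge (B+J)(9) + G(11) = 20
Step 3: Merge ((B+J)+G)(20) + E(22) = 42
Step 4: Merge F(23) + (((B+J)+G)+E)(42) = 65
Read each symbol's code off the tree from the root (left child = 0, right child = 1).

Codes:
  B: 1000 (length 4)
  J: 1001 (length 4)
  G: 101 (length 3)
  E: 11 (length 2)
  F: 0 (length 1)
Average code length: 136/65 = 2.0923 bits/symbol


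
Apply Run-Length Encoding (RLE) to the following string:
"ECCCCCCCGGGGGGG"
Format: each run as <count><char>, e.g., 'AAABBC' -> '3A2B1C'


Scanning runs left to right:
  i=0: run of 'E' x 1 -> '1E'
  i=1: run of 'C' x 7 -> '7C'
  i=8: run of 'G' x 7 -> '7G'

RLE = 1E7C7G


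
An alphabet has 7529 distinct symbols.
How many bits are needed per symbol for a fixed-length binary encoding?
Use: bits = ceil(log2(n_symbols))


log2(7529) = 12.8782
Bracket: 2^12 = 4096 < 7529 <= 2^13 = 8192
So ceil(log2(7529)) = 13

bits = ceil(log2(7529)) = ceil(12.8782) = 13 bits


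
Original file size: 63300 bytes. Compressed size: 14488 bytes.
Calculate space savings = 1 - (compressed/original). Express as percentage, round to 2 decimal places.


ratio = compressed/original = 14488/63300 = 0.228878
savings = 1 - ratio = 1 - 0.228878 = 0.771122
as a percentage: 0.771122 * 100 = 77.11%

Space savings = 1 - 14488/63300 = 77.11%


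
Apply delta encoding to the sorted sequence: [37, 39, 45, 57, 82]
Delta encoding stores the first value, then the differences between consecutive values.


First value: 37
Deltas:
  39 - 37 = 2
  45 - 39 = 6
  57 - 45 = 12
  82 - 57 = 25


Delta encoded: [37, 2, 6, 12, 25]


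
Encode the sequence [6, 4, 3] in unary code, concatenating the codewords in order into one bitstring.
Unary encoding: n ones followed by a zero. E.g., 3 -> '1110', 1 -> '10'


Encode each number as n ones followed by a terminating 0:
  6 -> 1111110 (7 bits)
  4 -> 11110 (5 bits)
  3 -> 1110 (4 bits)
Total length = 7 + 5 + 4 = 16 bits.

Unary([6, 4, 3]) = 1111110111101110 (16 bits)


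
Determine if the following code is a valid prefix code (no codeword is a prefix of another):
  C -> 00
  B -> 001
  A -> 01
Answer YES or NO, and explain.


Checking each pair (does one codeword prefix another?):
  C='00' vs B='001': prefix -- VIOLATION

NO -- this is NOT a valid prefix code. C (00) is a prefix of B (001).


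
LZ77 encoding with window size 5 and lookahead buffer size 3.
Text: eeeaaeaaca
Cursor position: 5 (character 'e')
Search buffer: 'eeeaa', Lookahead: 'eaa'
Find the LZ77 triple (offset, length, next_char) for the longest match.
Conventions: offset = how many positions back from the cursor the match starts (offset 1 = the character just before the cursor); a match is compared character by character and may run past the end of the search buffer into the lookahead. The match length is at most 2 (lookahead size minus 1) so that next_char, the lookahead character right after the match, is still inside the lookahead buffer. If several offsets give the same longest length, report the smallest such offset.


Try each offset into the search buffer:
  offset=1 (pos 4, char 'a'): match length 0
  offset=2 (pos 3, char 'a'): match length 0
  offset=3 (pos 2, char 'e'): match length 2
  offset=4 (pos 1, char 'e'): match length 1
  offset=5 (pos 0, char 'e'): match length 1
Longest match has length 2 at offset 3.
next_char = character at position 5 + 2 = 7 -> 'a'

Best match: offset=3, length=2 (matching 'ea' starting at position 2)
LZ77 triple: (3, 2, 'a')


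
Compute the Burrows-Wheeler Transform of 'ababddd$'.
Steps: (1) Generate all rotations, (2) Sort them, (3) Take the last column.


Rotations (sorted):
  0: $ababddd -> last char: d
  1: ababddd$ -> last char: $
  2: abddd$ab -> last char: b
  3: babddd$a -> last char: a
  4: bddd$aba -> last char: a
  5: d$ababdd -> last char: d
  6: dd$ababd -> last char: d
  7: ddd$abab -> last char: b


BWT = d$baaddb


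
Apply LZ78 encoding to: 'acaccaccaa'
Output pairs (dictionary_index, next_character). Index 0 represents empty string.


LZ78 encoding steps:
Dictionary: {0: ''}
Step 1: w='' (idx 0), next='a' -> output (0, 'a'), add 'a' as idx 1
Step 2: w='' (idx 0), next='c' -> output (0, 'c'), add 'c' as idx 2
Step 3: w='a' (idx 1), next='c' -> output (1, 'c'), add 'ac' as idx 3
Step 4: w='c' (idx 2), next='a' -> output (2, 'a'), add 'ca' as idx 4
Step 5: w='c' (idx 2), next='c' -> output (2, 'c'), add 'cc' as idx 5
Step 6: w='a' (idx 1), next='a' -> output (1, 'a'), add 'aa' as idx 6


Encoded: [(0, 'a'), (0, 'c'), (1, 'c'), (2, 'a'), (2, 'c'), (1, 'a')]


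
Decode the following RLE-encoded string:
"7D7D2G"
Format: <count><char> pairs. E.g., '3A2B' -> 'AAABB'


Expanding each <count><char> pair:
  7D -> 'DDDDDDD'
  7D -> 'DDDDDDD'
  2G -> 'GG'

Decoded = DDDDDDDDDDDDDDGG


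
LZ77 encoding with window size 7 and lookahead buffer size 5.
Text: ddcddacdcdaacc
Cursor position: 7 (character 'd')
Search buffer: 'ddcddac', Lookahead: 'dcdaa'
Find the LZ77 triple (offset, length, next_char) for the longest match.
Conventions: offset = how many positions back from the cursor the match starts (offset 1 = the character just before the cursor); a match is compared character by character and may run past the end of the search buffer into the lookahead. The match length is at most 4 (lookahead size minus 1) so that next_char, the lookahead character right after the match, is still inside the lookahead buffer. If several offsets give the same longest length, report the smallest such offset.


Try each offset into the search buffer:
  offset=1 (pos 6, char 'c'): match length 0
  offset=2 (pos 5, char 'a'): match length 0
  offset=3 (pos 4, char 'd'): match length 1
  offset=4 (pos 3, char 'd'): match length 1
  offset=5 (pos 2, char 'c'): match length 0
  offset=6 (pos 1, char 'd'): match length 3
  offset=7 (pos 0, char 'd'): match length 1
Longest match has length 3 at offset 6.
next_char = character at position 7 + 3 = 10 -> 'a'

Best match: offset=6, length=3 (matching 'dcd' starting at position 1)
LZ77 triple: (6, 3, 'a')
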